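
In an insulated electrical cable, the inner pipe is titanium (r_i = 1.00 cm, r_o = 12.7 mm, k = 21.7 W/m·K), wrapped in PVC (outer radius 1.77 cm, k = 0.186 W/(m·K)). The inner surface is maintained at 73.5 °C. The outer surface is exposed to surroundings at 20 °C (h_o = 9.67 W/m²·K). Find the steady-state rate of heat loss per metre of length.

Q' = 44.0 W/m

Treat each layer as a resistance in series:
  R'_titanium = ln(0.0127/0.0100)/(2πk) = 0.2390/(2π·21.7) = 0.001753 m·K/W
  R'_PVC = ln(0.0177/0.0127)/(2πk) = 0.3320/(2π·0.186) = 0.2841 m·K/W
  R'_conv,out = 1/(2πr h) = 1/(2π·0.0177·9.67) = 0.9299 m·K/W
ΣR = 0.001753 + 0.2841 + 0.9299 = 1.216 m·K/W
Q' = ΔT/ΣR = (73.5 °C − 20 °C)/1.216 = 44.0 W/m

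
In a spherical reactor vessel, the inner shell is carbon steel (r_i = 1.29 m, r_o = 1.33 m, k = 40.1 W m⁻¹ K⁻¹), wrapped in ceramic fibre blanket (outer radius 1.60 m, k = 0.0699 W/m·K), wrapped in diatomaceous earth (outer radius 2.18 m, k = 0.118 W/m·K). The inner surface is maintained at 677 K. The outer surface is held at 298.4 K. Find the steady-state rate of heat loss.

Series thermal resistances, inner to outer:
  R_carbon steel = (1/1.29 − 1/1.33)/(4πk) = 0.02331/(4π·40.1) = 4.627×10^-5 K/W
  R_ceramic fibre blanket = (1/1.33 − 1/1.60)/(4πk) = 0.1269/(4π·0.0699) = 0.1444 K/W
  R_diatomaceous earth = (1/1.60 − 1/2.18)/(4πk) = 0.1663/(4π·0.118) = 0.1121 K/W
ΣR = 4.627×10^-5 + 0.1444 + 0.1121 = 0.2565 K/W
Q = ΔT/ΣR = (677 K − 298.4 K)/0.2565 = 1480 W

Q = 1480 W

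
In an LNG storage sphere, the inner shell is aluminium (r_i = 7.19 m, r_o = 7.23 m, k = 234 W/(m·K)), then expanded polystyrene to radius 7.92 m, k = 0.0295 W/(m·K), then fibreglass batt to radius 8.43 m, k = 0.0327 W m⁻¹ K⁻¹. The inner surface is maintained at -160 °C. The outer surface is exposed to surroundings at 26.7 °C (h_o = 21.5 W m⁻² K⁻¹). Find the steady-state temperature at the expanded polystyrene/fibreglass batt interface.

Series thermal resistances, inner to outer:
  R_aluminium = (1/7.19 − 1/7.23)/(4πk) = 7.695×10^-4/(4π·234) = 2.617×10^-7 K/W
  R_expanded polystyrene = (1/7.23 − 1/7.92)/(4πk) = 0.01205/(4π·0.0295) = 0.03251 K/W
  R_fibreglass batt = (1/7.92 − 1/8.43)/(4πk) = 0.007639/(4π·0.0327) = 0.01859 K/W
  R_conv,out = 1/(4πr²h) = 1/(4π·8.43²·21.5) = 5.208×10^-5 K/W
ΣR = 2.617×10^-7 + 0.03251 + 0.01859 + 5.208×10^-5 = 0.05115 K/W
Q = ΔT/ΣR = (-160 °C − 26.7 °C)/0.05115 = -3650 W
From the inner boundary to the expanded polystyrene/fibreglass batt interface, ΣR_partial = 0.03251 K/W.
T_interface = T_in − Q·ΣR_partial = -160 °C − (-3650)(0.03251) = -41.3 °C

T = -41.3 °C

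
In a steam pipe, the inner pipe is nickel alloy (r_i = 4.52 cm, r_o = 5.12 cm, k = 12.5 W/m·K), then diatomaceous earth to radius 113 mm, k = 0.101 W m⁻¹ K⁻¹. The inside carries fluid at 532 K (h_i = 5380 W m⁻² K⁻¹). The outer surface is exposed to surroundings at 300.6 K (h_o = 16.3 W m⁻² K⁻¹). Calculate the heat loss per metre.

Q' = 173 W/m

Resistance network (inner→outer):
  R'_conv,in = 1/(2πr h) = 1/(2π·0.0452·5380) = 6.545×10^-4 m·K/W
  R'_nickel alloy = ln(0.0512/0.0452)/(2πk) = 0.1246/(2π·12.5) = 0.001587 m·K/W
  R'_diatomaceous earth = ln(0.113/0.0512)/(2πk) = 0.7916/(2π·0.101) = 1.247 m·K/W
  R'_conv,out = 1/(2πr h) = 1/(2π·0.113·16.3) = 0.08641 m·K/W
ΣR = 6.545×10^-4 + 0.001587 + 1.247 + 0.08641 = 1.336 m·K/W
Q' = ΔT/ΣR = (532 K − 300.6 K)/1.336 = 173 W/m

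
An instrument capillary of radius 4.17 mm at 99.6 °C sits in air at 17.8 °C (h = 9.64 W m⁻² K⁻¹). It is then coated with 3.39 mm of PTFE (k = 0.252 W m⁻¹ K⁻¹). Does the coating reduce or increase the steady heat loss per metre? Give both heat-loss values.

increases: 20.7 → 32.0 W/m

Critical radius for a cylinder: r_cr = k/h = 0.0261 m = 2.61 cm.
Outer radius after coating: r₂ = 0.00417 + 0.00339 = 0.00756 m.
Since r₁ < r_cr and r₂ ≤ r_cr, the coating moves toward the maximum at r_cr — heat loss rises.
Bare: R = 1/(2πr₁h) = 3.959 m·K/W; Q = 81.8/3.959 = 20.7 W/m.
Coated: R = R_cond + R_conv = 2.560 m·K/W; Q = 81.8/2.560 = 32.0 W/m.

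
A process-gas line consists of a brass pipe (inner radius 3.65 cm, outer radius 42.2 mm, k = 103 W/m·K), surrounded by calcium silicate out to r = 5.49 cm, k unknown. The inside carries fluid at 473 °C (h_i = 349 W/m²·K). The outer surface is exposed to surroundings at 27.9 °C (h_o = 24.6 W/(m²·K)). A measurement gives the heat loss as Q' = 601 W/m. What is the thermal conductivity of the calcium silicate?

k = 0.0686 W/m·K

ΣR = ΔT/Q' = |473 − 27.9|/601 = 0.7406 m·K/W
Known resistances:
  R'_conv,in = 1/(2πr h) = 1/(2π·0.0365·349) = 0.01249 m·K/W
  R'_brass = ln(0.0422/0.0365)/(2πk) = 0.1451/(2π·103) = 2.242×10^-4 m·K/W
  R'_conv,out = 1/(2πr h) = 1/(2π·0.0549·24.6) = 0.1178 m·K/W
R_calcium silicate = ΣR − ΣR_known = 0.7406 − 0.1305 = 0.6101 m·K/W
ln(r₂/r₁)/(2πk) = 0.6101 ⇒ k = 0.2631/(2π·0.6101) = 0.0686 W/m·K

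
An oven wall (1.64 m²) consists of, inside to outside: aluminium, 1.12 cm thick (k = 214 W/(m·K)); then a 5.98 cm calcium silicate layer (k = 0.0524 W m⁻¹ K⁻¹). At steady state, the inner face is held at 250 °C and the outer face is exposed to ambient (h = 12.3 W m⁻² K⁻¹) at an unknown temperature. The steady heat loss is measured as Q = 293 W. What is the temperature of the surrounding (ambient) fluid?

T_out = 31.6 °C

Series resistances:
  R_aluminium = L/(kA) = 0.0112/(214·1.64) = 3.191×10^-5 K/W
  R_calcium silicate = L/(kA) = 0.0598/(0.0524·1.64) = 0.6959 K/W
  R_conv,out = 1/(hA) = 1/(12.3·1.64) = 0.04957 K/W
ΣR = 0.7455 K/W
ΔT = Q·ΣR = 293 × 0.7455 = 218.4 K
Heat flows outward, so T_out = T_in − ΔT = 250 − 218.4 = 31.6 °C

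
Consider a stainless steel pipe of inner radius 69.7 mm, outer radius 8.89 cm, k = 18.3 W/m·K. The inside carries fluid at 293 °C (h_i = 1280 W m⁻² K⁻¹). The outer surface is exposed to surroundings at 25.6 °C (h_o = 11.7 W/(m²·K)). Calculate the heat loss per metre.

Treat each layer as a resistance in series:
  R'_conv,in = 1/(2πr h) = 1/(2π·0.0697·1280) = 0.001784 m·K/W
  R'_stainless steel = ln(0.0889/0.0697)/(2πk) = 0.2433/(2π·18.3) = 0.002116 m·K/W
  R'_conv,out = 1/(2πr h) = 1/(2π·0.0889·11.7) = 0.1530 m·K/W
ΣR = 0.001784 + 0.002116 + 0.1530 = 0.1569 m·K/W
Q' = ΔT/ΣR = (293 °C − 25.6 °C)/0.1569 = 1700 W/m

Q' = 1700 W/m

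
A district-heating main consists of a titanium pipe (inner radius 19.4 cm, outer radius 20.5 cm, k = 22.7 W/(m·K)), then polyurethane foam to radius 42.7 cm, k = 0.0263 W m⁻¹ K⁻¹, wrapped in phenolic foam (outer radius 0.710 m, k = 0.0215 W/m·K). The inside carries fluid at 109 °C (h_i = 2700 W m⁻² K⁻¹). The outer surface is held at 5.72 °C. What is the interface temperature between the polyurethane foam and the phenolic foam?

Treat each layer as a resistance in series:
  R'_conv,in = 1/(2πr h) = 1/(2π·0.194·2700) = 3.038×10^-4 m·K/W
  R'_titanium = ln(0.205/0.194)/(2πk) = 0.05515/(2π·22.7) = 3.867×10^-4 m·K/W
  R'_polyurethane foam = ln(0.427/0.205)/(2πk) = 0.7338/(2π·0.0263) = 4.440 m·K/W
  R'_phenolic foam = ln(0.710/0.427)/(2πk) = 0.5085/(2π·0.0215) = 3.764 m·K/W
ΣR = 3.038×10^-4 + 3.867×10^-4 + 4.440 + 3.764 = 8.205 m·K/W
Q' = ΔT/ΣR = (109 °C − 5.72 °C)/8.205 = 12.59 W/m
From the inner boundary to the polyurethane foam/phenolic foam interface, ΣR_partial = 4.441 m·K/W.
T_interface = T_in − Q'·ΣR_partial = 109 °C − (12.59)(4.441) = 53.1 °C

T = 53.1 °C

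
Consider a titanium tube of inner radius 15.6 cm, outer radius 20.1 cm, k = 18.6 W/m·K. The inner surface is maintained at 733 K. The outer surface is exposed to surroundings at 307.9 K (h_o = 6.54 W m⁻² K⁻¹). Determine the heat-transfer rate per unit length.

Q' = 3.45 kW/m

Resistance network (inner→outer):
  R'_titanium = ln(0.201/0.156)/(2πk) = 0.2534/(2π·18.6) = 0.002169 m·K/W
  R'_conv,out = 1/(2πr h) = 1/(2π·0.201·6.54) = 0.1211 m·K/W
ΣR = 0.002169 + 0.1211 = 0.1233 m·K/W
Q' = ΔT/ΣR = (733 K − 307.9 K)/0.1233 = 3450 W/m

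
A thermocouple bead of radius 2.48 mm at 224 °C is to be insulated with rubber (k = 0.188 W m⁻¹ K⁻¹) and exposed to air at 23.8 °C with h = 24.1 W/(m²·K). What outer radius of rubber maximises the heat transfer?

r_cr = 1.56 cm

For a sphere, r_cr = 2k_ins/h = 2·0.188/24.1 = 0.0156 m = 1.56 cm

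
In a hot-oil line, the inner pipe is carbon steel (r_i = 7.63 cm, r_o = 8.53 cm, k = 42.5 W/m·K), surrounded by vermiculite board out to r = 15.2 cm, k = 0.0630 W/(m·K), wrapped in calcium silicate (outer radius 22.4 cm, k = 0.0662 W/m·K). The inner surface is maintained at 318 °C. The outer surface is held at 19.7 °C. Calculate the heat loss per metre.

Q' = 125 W/m

Treat each layer as a resistance in series:
  R'_carbon steel = ln(0.0853/0.0763)/(2πk) = 0.1115/(2π·42.5) = 4.176×10^-4 m·K/W
  R'_vermiculite board = ln(0.152/0.0853)/(2πk) = 0.5777/(2π·0.0630) = 1.459 m·K/W
  R'_calcium silicate = ln(0.224/0.152)/(2πk) = 0.3878/(2π·0.0662) = 0.9322 m·K/W
ΣR = 4.176×10^-4 + 1.459 + 0.9322 = 2.392 m·K/W
Q' = ΔT/ΣR = (318 °C − 19.7 °C)/2.392 = 125 W/m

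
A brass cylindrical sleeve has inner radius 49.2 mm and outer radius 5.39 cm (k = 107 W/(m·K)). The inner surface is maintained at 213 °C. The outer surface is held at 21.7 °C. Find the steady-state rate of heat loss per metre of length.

Q' = 2πk·ΔT/ln(r₂/r₁) = 2π × 107 × 191.3 / ln(0.0539/0.0492) = 1.41×10^6 W/m

Q' = 1.41×10^6 W/m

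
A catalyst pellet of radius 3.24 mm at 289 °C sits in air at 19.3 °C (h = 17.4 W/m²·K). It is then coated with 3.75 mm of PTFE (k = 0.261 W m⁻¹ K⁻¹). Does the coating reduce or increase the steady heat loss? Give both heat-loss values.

increases: 0.619 → 1.87 W

Critical radius for a sphere: r_cr = 2k/h = 0.0300 m = 3.00 cm.
Outer radius after coating: r₂ = 0.00324 + 0.00375 = 0.00699 m.
Since r₁ < r_cr and r₂ ≤ r_cr, the coating moves toward the maximum at r_cr — heat loss rises.
Bare: R = 1/(4πr₁²h) = 435.7 K/W; Q = 269.7/435.7 = 0.619 W.
Coated: R = R_cond + R_conv = 144.1 K/W; Q = 269.7/144.1 = 1.87 W.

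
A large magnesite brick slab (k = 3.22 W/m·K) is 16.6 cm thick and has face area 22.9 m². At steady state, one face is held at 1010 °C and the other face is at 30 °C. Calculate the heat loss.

Q = 435 kW

Q = kA·ΔT/L = 3.22 × 22.9 × |1010 °C − 30 °C| / 0.166 = 4.35×10^5 W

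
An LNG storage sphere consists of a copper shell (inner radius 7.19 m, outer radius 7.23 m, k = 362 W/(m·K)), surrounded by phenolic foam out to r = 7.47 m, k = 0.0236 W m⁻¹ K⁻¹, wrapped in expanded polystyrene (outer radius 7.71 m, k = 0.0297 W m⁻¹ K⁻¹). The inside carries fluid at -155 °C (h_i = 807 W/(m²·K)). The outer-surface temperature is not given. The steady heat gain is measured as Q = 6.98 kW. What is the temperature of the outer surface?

Series resistances:
  R_conv,in = 1/(4πr²h) = 1/(4π·7.19²·807) = 1.907×10^-6 K/W
  R_copper = (1/7.19 − 1/7.23)/(4πk) = 7.695×10^-4/(4π·362) = 1.692×10^-7 K/W
  R_phenolic foam = (1/7.23 − 1/7.47)/(4πk) = 0.004444/(4π·0.0236) = 0.01498 K/W
  R_expanded polystyrene = (1/7.47 − 1/7.71)/(4πk) = 0.004167/(4π·0.0297) = 0.01117 K/W
ΣR = 0.02615 K/W
ΔT = Q·ΣR = 6980 × 0.02615 = 182.5 K
Heat flows inward, so T_out = T_in + ΔT = -155 + 182.5 = 27.5 °C

T_out = 27.5 °C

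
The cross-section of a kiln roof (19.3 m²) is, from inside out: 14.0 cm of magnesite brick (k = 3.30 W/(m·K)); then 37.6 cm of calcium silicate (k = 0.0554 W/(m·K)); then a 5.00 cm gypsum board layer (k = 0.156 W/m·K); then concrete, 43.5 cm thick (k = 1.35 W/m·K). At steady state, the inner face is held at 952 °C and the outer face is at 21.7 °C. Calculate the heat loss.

Series thermal resistances, inner to outer:
  R_magnesite brick = L/(kA) = 0.140/(3.30·19.3) = 0.002198 K/W
  R_calcium silicate = L/(kA) = 0.376/(0.0554·19.3) = 0.3517 K/W
  R_gypsum board = L/(kA) = 0.0500/(0.156·19.3) = 0.01661 K/W
  R_concrete = L/(kA) = 0.435/(1.35·19.3) = 0.01670 K/W
ΣR = 0.002198 + 0.3517 + 0.01661 + 0.01670 = 0.3872 K/W
Q = ΔT/ΣR = (952 °C − 21.7 °C)/0.3872 = 2400 W

Q = 2.40 kW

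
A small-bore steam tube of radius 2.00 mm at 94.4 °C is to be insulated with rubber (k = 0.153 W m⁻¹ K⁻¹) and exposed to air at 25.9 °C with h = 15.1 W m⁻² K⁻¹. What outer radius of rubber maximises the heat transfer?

For a cylinder, r_cr = k_ins/h = 0.153/15.1 = 0.0101 m = 1.01 cm

r_cr = 1.01 cm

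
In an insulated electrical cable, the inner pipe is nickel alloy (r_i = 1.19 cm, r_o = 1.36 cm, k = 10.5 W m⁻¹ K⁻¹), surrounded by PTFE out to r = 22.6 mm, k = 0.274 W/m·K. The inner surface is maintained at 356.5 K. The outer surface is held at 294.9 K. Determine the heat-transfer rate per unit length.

Q' = 207 W/m

Resistance network (inner→outer):
  R'_nickel alloy = ln(0.0136/0.0119)/(2πk) = 0.1335/(2π·10.5) = 0.002024 m·K/W
  R'_PTFE = ln(0.0226/0.0136)/(2πk) = 0.5079/(2π·0.274) = 0.2950 m·K/W
ΣR = 0.002024 + 0.2950 = 0.2970 m·K/W
Q' = ΔT/ΣR = (356.5 K − 294.9 K)/0.2970 = 207 W/m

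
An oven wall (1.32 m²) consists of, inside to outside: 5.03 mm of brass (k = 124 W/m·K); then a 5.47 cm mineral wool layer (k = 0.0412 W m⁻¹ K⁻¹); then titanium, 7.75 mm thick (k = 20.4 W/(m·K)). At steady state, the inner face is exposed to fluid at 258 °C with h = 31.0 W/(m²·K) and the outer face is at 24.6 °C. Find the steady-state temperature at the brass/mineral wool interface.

T = 252 °C

Series thermal resistances, inner to outer:
  R_conv,in = 1/(hA) = 1/(31.0·1.32) = 0.02444 K/W
  R_brass = L/(kA) = 0.00503/(124·1.32) = 3.073×10^-5 K/W
  R_mineral wool = L/(kA) = 0.0547/(0.0412·1.32) = 1.006 K/W
  R_titanium = L/(kA) = 0.00775/(20.4·1.32) = 2.878×10^-4 K/W
ΣR = 0.02444 + 3.073×10^-5 + 1.006 + 2.878×10^-4 = 1.031 K/W
Q = ΔT/ΣR = (258 °C − 24.6 °C)/1.031 = 226.4 W
From the inner boundary to the brass/mineral wool interface, ΣR_partial = 0.02447 K/W.
T_interface = T_in − Q·ΣR_partial = 258 °C − (226.4)(0.02447) = 252 °C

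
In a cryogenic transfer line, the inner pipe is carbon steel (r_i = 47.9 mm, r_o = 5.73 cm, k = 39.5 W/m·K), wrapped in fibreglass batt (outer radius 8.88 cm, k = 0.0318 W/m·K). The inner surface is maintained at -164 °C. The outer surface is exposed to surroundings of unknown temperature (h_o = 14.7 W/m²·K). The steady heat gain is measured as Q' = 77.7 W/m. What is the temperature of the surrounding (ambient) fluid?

Series resistances:
  R'_carbon steel = ln(0.0573/0.0479)/(2πk) = 0.1792/(2π·39.5) = 7.220×10^-4 m·K/W
  R'_fibreglass batt = ln(0.0888/0.0573)/(2πk) = 0.4381/(2π·0.0318) = 2.193 m·K/W
  R'_conv,out = 1/(2πr h) = 1/(2π·0.0888·14.7) = 0.1219 m·K/W
ΣR = 2.315 m·K/W
ΔT = Q'·ΣR = 77.7 × 2.315 = 179.9 K
Heat flows inward, so T_out = T_in + ΔT = -164 + 179.9 = 15.9 °C

T_out = 15.9 °C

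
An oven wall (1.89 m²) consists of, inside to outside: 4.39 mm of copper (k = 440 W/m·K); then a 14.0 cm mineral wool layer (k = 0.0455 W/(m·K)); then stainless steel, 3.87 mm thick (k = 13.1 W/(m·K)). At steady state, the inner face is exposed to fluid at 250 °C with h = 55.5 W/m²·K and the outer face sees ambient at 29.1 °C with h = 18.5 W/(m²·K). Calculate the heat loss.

Q = 133 W

Resistance network (inner→outer):
  R_conv,in = 1/(hA) = 1/(55.5·1.89) = 0.009533 K/W
  R_copper = L/(kA) = 0.00439/(440·1.89) = 5.279×10^-6 K/W
  R_mineral wool = L/(kA) = 0.140/(0.0455·1.89) = 1.628 K/W
  R_stainless steel = L/(kA) = 0.00387/(13.1·1.89) = 1.563×10^-4 K/W
  R_conv,out = 1/(hA) = 1/(18.5·1.89) = 0.02860 K/W
ΣR = 0.009533 + 5.279×10^-6 + 1.628 + 1.563×10^-4 + 0.02860 = 1.666 K/W
Q = ΔT/ΣR = (250 °C − 29.1 °C)/1.666 = 133 W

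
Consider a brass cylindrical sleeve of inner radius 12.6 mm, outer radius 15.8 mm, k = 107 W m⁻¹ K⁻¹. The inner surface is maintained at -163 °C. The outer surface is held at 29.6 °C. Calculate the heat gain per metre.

Q' = 2πk·ΔT/ln(r₂/r₁) = 2π × 107 × 192.6 / ln(0.0158/0.0126) = 5.72×10^5 W/m

Q' = 5.72×10^5 W/m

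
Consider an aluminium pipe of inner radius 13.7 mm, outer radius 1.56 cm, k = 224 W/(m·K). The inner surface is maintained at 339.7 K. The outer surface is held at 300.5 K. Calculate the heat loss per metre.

Q' = 2πk·ΔT/ln(r₂/r₁) = 2π × 224 × 39.2 / ln(0.0156/0.0137) = 4.25×10^5 W/m

Q' = 425 kW/m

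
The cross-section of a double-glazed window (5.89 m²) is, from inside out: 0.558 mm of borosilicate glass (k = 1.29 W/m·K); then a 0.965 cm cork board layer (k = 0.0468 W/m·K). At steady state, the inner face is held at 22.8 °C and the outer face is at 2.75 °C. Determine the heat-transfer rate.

Q = 572 W

Treat each layer as a resistance in series:
  R_borosilicate glass = L/(kA) = 5.58×10^-4/(1.29·5.89) = 7.344×10^-5 K/W
  R_cork board = L/(kA) = 0.00965/(0.0468·5.89) = 0.03501 K/W
ΣR = 7.344×10^-5 + 0.03501 = 0.03508 K/W
Q = ΔT/ΣR = (22.8 °C − 2.75 °C)/0.03508 = 572 W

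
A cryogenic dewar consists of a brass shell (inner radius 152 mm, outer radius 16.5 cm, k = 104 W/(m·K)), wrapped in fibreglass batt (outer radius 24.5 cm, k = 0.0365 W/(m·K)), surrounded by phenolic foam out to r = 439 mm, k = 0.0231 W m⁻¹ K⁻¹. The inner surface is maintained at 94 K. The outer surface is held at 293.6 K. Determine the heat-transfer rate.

Treat each layer as a resistance in series:
  R_brass = (1/0.152 − 1/0.165)/(4πk) = 0.5183/(4π·104) = 3.966×10^-4 K/W
  R_fibreglass batt = (1/0.165 − 1/0.245)/(4πk) = 1.979/(4π·0.0365) = 4.315 K/W
  R_phenolic foam = (1/0.245 − 1/0.439)/(4πk) = 1.804/(4π·0.0231) = 6.214 K/W
ΣR = 3.966×10^-4 + 4.315 + 6.214 = 10.53 K/W
Q = ΔT/ΣR = (94 K − 293.6 K)/10.53 = -19.0 W
(Negative Q ⇒ heat flows inward; heat gain = 19.0 W.)

Q = 19.0 W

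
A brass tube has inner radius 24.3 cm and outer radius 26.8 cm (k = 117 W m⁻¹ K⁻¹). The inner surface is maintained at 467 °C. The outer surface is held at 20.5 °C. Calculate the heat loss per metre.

Q' = 3.35×10^6 W/m

Q' = 2πk·ΔT/ln(r₂/r₁) = 2π × 117 × 446.5 / ln(0.268/0.243) = 3.35×10^6 W/m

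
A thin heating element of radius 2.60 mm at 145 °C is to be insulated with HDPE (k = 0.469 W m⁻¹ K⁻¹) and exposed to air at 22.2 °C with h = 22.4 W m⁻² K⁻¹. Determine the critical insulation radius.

r_cr = 2.09 cm

For a cylinder, r_cr = k_ins/h = 0.469/22.4 = 0.0209 m = 2.09 cm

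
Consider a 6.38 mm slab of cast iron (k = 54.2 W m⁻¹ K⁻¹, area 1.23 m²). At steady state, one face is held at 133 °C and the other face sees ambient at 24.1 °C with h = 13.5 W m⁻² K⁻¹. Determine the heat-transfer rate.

Q = 1810 W

Series thermal resistances, inner to outer:
  R_cast iron = L/(kA) = 0.00638/(54.2·1.23) = 9.570×10^-5 K/W
  R_conv,out = 1/(hA) = 1/(13.5·1.23) = 0.06022 K/W
ΣR = 9.570×10^-5 + 0.06022 = 0.06032 K/W
Q = ΔT/ΣR = (133 °C − 24.1 °C)/0.06032 = 1810 W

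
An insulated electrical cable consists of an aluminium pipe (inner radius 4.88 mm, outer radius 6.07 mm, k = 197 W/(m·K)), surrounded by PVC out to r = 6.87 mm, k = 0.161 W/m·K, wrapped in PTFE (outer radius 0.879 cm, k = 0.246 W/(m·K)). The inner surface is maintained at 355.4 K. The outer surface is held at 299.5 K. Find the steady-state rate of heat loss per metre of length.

Q' = 198 W/m

Series thermal resistances, inner to outer:
  R'_aluminium = ln(0.00607/0.00488)/(2πk) = 0.2182/(2π·197) = 1.763×10^-4 m·K/W
  R'_PVC = ln(0.00687/0.00607)/(2πk) = 0.1238/(2π·0.161) = 0.1224 m·K/W
  R'_PTFE = ln(0.00879/0.00687)/(2πk) = 0.2465/(2π·0.246) = 0.1594 m·K/W
ΣR = 1.763×10^-4 + 0.1224 + 0.1594 = 0.2820 m·K/W
Q' = ΔT/ΣR = (355.4 K − 299.5 K)/0.2820 = 198 W/m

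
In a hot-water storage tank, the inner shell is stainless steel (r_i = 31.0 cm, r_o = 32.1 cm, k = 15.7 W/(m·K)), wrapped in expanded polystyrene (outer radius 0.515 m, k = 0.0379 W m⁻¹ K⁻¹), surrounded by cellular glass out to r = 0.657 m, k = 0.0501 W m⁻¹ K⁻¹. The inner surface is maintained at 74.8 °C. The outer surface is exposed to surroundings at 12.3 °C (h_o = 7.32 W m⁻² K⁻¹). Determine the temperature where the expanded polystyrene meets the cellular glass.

T = 26.0 °C

Treat each layer as a resistance in series:
  R_stainless steel = (1/0.310 − 1/0.321)/(4πk) = 0.1105/(4π·15.7) = 5.603×10^-4 K/W
  R_expanded polystyrene = (1/0.321 − 1/0.515)/(4πk) = 1.174/(4π·0.0379) = 2.464 K/W
  R_cellular glass = (1/0.515 − 1/0.657)/(4πk) = 0.4197/(4π·0.0501) = 0.6666 K/W
  R_conv,out = 1/(4πr²h) = 1/(4π·0.657²·7.32) = 0.02519 K/W
ΣR = 5.603×10^-4 + 2.464 + 0.6666 + 0.02519 = 3.156 K/W
Q = ΔT/ΣR = (74.8 °C − 12.3 °C)/3.156 = 19.80 W
From the inner boundary to the expanded polystyrene/cellular glass interface, ΣR_partial = 2.465 K/W.
T_interface = T_in − Q·ΣR_partial = 74.8 °C − (19.80)(2.465) = 26.0 °C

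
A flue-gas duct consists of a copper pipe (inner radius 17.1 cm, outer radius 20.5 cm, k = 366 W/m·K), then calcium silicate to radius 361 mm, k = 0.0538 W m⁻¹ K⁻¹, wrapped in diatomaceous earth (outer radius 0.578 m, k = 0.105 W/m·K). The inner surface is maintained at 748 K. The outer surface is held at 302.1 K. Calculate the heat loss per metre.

Resistance network (inner→outer):
  R'_copper = ln(0.205/0.171)/(2πk) = 0.1813/(2π·366) = 7.886×10^-5 m·K/W
  R'_calcium silicate = ln(0.361/0.205)/(2πk) = 0.5659/(2π·0.0538) = 1.674 m·K/W
  R'_diatomaceous earth = ln(0.578/0.361)/(2πk) = 0.4707/(2π·0.105) = 0.7135 m·K/W
ΣR = 7.886×10^-5 + 1.674 + 0.7135 = 2.388 m·K/W
Q' = ΔT/ΣR = (748 K − 302.1 K)/2.388 = 187 W/m

Q' = 187 W/m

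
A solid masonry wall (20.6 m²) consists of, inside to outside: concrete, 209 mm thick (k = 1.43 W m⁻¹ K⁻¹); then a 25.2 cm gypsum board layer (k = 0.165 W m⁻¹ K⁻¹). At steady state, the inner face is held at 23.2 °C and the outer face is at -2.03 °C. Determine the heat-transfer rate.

Resistance network (inner→outer):
  R_concrete = L/(kA) = 0.209/(1.43·20.6) = 0.007095 K/W
  R_gypsum board = L/(kA) = 0.252/(0.165·20.6) = 0.07414 K/W
ΣR = 0.007095 + 0.07414 = 0.08124 K/W
Q = ΔT/ΣR = (23.2 °C − -2.03 °C)/0.08124 = 311 W

Q = 311 W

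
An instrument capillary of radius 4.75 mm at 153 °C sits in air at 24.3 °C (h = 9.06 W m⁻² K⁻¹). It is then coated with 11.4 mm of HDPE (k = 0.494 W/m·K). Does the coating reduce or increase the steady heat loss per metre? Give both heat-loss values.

Critical radius for a cylinder: r_cr = k/h = 0.0545 m = 5.45 cm.
Outer radius after coating: r₂ = 0.00475 + 0.0114 = 0.01615 m.
Since r₁ < r_cr and r₂ ≤ r_cr, the coating moves toward the maximum at r_cr — heat loss rises.
Bare: R = 1/(2πr₁h) = 3.698 m·K/W; Q = 128.7/3.698 = 34.8 W/m.
Coated: R = R_cond + R_conv = 1.482 m·K/W; Q = 128.7/1.482 = 86.8 W/m.

increases: 34.8 → 86.8 W/m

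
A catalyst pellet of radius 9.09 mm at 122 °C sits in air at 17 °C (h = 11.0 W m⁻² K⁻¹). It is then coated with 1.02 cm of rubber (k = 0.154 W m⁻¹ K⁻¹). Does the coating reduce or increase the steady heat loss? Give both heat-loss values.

increases: 1.20 → 2.12 W

Critical radius for a sphere: r_cr = 2k/h = 0.0280 m = 2.80 cm.
Outer radius after coating: r₂ = 0.00909 + 0.0102 = 0.01929 m.
Since r₁ < r_cr and r₂ ≤ r_cr, the coating moves toward the maximum at r_cr — heat loss rises.
Bare: R = 1/(4πr₁²h) = 87.55 K/W; Q = 105/87.55 = 1.20 W.
Coated: R = R_cond + R_conv = 49.50 K/W; Q = 105/49.50 = 2.12 W.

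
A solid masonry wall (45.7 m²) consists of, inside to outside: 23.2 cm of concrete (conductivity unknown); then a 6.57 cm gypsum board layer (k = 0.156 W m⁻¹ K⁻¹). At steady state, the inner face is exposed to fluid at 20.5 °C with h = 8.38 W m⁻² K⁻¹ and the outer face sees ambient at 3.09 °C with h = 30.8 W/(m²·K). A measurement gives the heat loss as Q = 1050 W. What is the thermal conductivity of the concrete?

k = 1.26 W/m·K

ΣR = ΔT/Q = |20.5 − 3.09|/1050 = 0.01658 K/W
Known resistances:
  R_conv,in = 1/(hA) = 1/(8.38·45.7) = 0.002611 K/W
  R_gypsum board = L/(kA) = 0.0657/(0.156·45.7) = 0.009216 K/W
  R_conv,out = 1/(hA) = 1/(30.8·45.7) = 7.104×10^-4 K/W
R_concrete = ΣR − ΣR_known = 0.01658 − 0.01254 = 0.004040 K/W
L/(kA) = 0.004040 ⇒ k = 0.232/(0.004040·45.7) = 1.26 W/m·K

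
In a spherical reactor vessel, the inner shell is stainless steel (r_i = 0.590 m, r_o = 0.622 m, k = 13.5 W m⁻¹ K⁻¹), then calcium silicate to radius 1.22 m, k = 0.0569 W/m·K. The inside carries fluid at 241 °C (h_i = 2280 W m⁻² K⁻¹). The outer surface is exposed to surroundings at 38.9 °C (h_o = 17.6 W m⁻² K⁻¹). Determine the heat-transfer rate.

Treat each layer as a resistance in series:
  R_conv,in = 1/(4πr²h) = 1/(4π·0.590²·2280) = 1.003×10^-4 K/W
  R_stainless steel = (1/0.590 − 1/0.622)/(4πk) = 0.08720/(4π·13.5) = 5.140×10^-4 K/W
  R_calcium silicate = (1/0.622 − 1/1.22)/(4πk) = 0.7880/(4π·0.0569) = 1.102 K/W
  R_conv,out = 1/(4πr²h) = 1/(4π·1.22²·17.6) = 0.003038 K/W
ΣR = 1.003×10^-4 + 5.140×10^-4 + 1.102 + 0.003038 = 1.106 K/W
Q = ΔT/ΣR = (241 °C − 38.9 °C)/1.106 = 183 W

Q = 183 W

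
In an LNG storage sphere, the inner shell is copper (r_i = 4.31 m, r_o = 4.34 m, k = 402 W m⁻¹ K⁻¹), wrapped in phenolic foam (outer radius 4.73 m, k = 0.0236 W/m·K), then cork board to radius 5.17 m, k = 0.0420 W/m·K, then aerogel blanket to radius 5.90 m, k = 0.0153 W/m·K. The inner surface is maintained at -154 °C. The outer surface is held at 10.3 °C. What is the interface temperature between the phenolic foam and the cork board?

T = -107 °C

Series thermal resistances, inner to outer:
  R_copper = (1/4.31 − 1/4.34)/(4πk) = 0.001604/(4π·402) = 3.175×10^-7 K/W
  R_phenolic foam = (1/4.34 − 1/4.73)/(4πk) = 0.01900/(4π·0.0236) = 0.06406 K/W
  R_cork board = (1/4.73 − 1/5.17)/(4πk) = 0.01799/(4π·0.0420) = 0.03409 K/W
  R_aerogel blanket = (1/5.17 − 1/5.90)/(4πk) = 0.02393/(4π·0.0153) = 0.1245 K/W
ΣR = 3.175×10^-7 + 0.06406 + 0.03409 + 0.1245 = 0.2227 K/W
Q = ΔT/ΣR = (-154 °C − 10.3 °C)/0.2227 = -737.8 W
From the inner boundary to the phenolic foam/cork board interface, ΣR_partial = 0.06406 K/W.
T_interface = T_in − Q·ΣR_partial = -154 °C − (-737.8)(0.06406) = -107 °C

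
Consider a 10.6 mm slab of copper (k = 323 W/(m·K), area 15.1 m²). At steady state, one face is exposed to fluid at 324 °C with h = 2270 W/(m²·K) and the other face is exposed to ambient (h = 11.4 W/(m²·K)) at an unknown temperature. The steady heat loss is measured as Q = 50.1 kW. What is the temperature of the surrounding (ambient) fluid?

Series resistances:
  R_conv,in = 1/(hA) = 1/(2270·15.1) = 2.917×10^-5 K/W
  R_copper = L/(kA) = 0.0106/(323·15.1) = 2.173×10^-6 K/W
  R_conv,out = 1/(hA) = 1/(11.4·15.1) = 0.005809 K/W
ΣR = 0.005841 K/W
ΔT = Q·ΣR = 50100 × 0.005841 = 292.6 K
Heat flows outward, so T_out = T_in − ΔT = 324 − 292.6 = 31.4 °C

T_out = 31.4 °C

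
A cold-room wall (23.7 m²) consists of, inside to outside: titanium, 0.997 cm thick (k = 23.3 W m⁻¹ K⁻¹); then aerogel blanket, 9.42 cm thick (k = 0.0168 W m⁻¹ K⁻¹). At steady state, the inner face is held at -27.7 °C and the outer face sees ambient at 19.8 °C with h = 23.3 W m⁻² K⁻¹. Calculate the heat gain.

Treat each layer as a resistance in series:
  R_titanium = L/(kA) = 0.00997/(23.3·23.7) = 1.805×10^-5 K/W
  R_aerogel blanket = L/(kA) = 0.0942/(0.0168·23.7) = 0.2366 K/W
  R_conv,out = 1/(hA) = 1/(23.3·23.7) = 0.001811 K/W
ΣR = 1.805×10^-5 + 0.2366 + 0.001811 = 0.2384 K/W
Q = ΔT/ΣR = (-27.7 °C − 19.8 °C)/0.2384 = -199 W
(Negative Q ⇒ heat flows inward; heat gain = 199 W.)

Q = 199 W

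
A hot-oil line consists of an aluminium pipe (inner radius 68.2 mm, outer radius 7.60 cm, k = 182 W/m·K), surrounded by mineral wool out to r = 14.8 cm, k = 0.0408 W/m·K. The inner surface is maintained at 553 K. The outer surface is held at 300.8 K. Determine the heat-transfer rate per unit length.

Q' = 97.0 W/m

Treat each layer as a resistance in series:
  R'_aluminium = ln(0.0760/0.0682)/(2πk) = 0.1083/(2π·182) = 9.470×10^-5 m·K/W
  R'_mineral wool = ln(0.148/0.0760)/(2πk) = 0.6665/(2π·0.0408) = 2.600 m·K/W
ΣR = 9.470×10^-5 + 2.600 = 2.600 m·K/W
Q' = ΔT/ΣR = (553 K − 300.8 K)/2.600 = 97.0 W/m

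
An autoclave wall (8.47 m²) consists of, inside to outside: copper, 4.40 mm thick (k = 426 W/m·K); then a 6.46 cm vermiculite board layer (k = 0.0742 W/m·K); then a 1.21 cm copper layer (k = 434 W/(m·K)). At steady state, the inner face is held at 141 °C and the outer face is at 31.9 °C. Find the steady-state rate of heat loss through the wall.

Q = 1060 W

Series thermal resistances, inner to outer:
  R_copper = L/(kA) = 0.00440/(426·8.47) = 1.219×10^-6 K/W
  R_vermiculite board = L/(kA) = 0.0646/(0.0742·8.47) = 0.1028 K/W
  R_copper = L/(kA) = 0.0121/(434·8.47) = 3.292×10^-6 K/W
ΣR = 1.219×10^-6 + 0.1028 + 3.292×10^-6 = 0.1028 K/W
Q = ΔT/ΣR = (141 °C − 31.9 °C)/0.1028 = 1060 W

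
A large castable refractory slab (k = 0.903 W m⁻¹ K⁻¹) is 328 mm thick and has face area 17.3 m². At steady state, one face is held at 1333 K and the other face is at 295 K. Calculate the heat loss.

Q = 49.4 kW

Q = kA·ΔT/L = 0.903 × 17.3 × |1333 K − 295 K| / 0.328 = 49400 W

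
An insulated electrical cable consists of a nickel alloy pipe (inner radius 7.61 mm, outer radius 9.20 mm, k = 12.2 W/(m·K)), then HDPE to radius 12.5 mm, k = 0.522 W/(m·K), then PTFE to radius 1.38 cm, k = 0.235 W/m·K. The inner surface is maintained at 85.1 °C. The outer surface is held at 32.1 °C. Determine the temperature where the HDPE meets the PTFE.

T = 53.9 °C

Series thermal resistances, inner to outer:
  R'_nickel alloy = ln(0.00920/0.00761)/(2πk) = 0.1897/(2π·12.2) = 0.002475 m·K/W
  R'_HDPE = ln(0.0125/0.00920)/(2πk) = 0.3065/(2π·0.522) = 0.09346 m·K/W
  R'_PTFE = ln(0.0138/0.0125)/(2πk) = 0.09894/(2π·0.235) = 0.06701 m·K/W
ΣR = 0.002475 + 0.09346 + 0.06701 = 0.1629 m·K/W
Q' = ΔT/ΣR = (85.1 °C − 32.1 °C)/0.1629 = 325.4 W/m
From the inner boundary to the HDPE/PTFE interface, ΣR_partial = 0.09594 m·K/W.
T_interface = T_in − Q'·ΣR_partial = 85.1 °C − (325.4)(0.09594) = 53.9 °C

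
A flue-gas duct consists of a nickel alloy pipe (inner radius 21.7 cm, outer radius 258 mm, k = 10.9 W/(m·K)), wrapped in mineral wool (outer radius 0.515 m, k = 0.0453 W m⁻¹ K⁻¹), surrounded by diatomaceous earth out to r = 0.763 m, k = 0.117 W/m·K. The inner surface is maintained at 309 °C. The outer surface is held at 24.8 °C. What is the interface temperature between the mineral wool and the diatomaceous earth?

Treat each layer as a resistance in series:
  R'_nickel alloy = ln(0.258/0.217)/(2πk) = 0.1731/(2π·10.9) = 0.002527 m·K/W
  R'_mineral wool = ln(0.515/0.258)/(2πk) = 0.6912/(2π·0.0453) = 2.428 m·K/W
  R'_diatomaceous earth = ln(0.763/0.515)/(2πk) = 0.3931/(2π·0.117) = 0.5347 m·K/W
ΣR = 0.002527 + 2.428 + 0.5347 = 2.965 m·K/W
Q' = ΔT/ΣR = (309 °C − 24.8 °C)/2.965 = 95.85 W/m
From the inner boundary to the mineral wool/diatomaceous earth interface, ΣR_partial = 2.431 m·K/W.
T_interface = T_in − Q'·ΣR_partial = 309 °C − (95.85)(2.431) = 76.0 °C

T = 76.0 °C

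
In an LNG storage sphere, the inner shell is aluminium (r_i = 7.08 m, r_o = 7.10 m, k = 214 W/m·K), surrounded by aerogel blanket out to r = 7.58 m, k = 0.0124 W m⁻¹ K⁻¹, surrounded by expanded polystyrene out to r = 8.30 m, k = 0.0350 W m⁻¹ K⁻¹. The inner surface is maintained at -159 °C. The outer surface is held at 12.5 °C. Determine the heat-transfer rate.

Q = 2.06 kW

Series thermal resistances, inner to outer:
  R_aluminium = (1/7.08 − 1/7.10)/(4πk) = 3.979×10^-4/(4π·214) = 1.479×10^-7 K/W
  R_aerogel blanket = (1/7.10 − 1/7.58)/(4πk) = 0.008919/(4π·0.0124) = 0.05724 K/W
  R_expanded polystyrene = (1/7.58 − 1/8.30)/(4πk) = 0.01144/(4π·0.0350) = 0.02602 K/W
ΣR = 1.479×10^-7 + 0.05724 + 0.02602 = 0.08326 K/W
Q = ΔT/ΣR = (-159 °C − 12.5 °C)/0.08326 = -2060 W
(Negative Q ⇒ heat flows inward; heat gain = 2060 W.)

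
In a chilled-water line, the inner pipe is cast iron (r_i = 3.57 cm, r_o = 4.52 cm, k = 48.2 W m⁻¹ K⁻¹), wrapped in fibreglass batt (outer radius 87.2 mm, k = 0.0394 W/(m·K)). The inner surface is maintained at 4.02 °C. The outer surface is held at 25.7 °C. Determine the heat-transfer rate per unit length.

Q' = 8.17 W/m

Resistance network (inner→outer):
  R'_cast iron = ln(0.0452/0.0357)/(2πk) = 0.2359/(2π·48.2) = 7.791×10^-4 m·K/W
  R'_fibreglass batt = ln(0.0872/0.0452)/(2πk) = 0.6571/(2π·0.0394) = 2.654 m·K/W
ΣR = 7.791×10^-4 + 2.654 = 2.655 m·K/W
Q' = ΔT/ΣR = (4.02 °C − 25.7 °C)/2.655 = -8.17 W/m
(Negative Q' ⇒ heat flows inward; heat gain = 8.17 W/m.)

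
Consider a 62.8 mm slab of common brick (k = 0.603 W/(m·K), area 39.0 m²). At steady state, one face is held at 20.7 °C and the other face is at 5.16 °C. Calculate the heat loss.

Q = 5.82 kW

Q = kA·ΔT/L = 0.603 × 39.0 × |20.7 °C − 5.16 °C| / 0.0628 = 5820 W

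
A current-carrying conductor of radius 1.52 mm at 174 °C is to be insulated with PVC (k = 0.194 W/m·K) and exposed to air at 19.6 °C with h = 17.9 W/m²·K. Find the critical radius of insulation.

For a cylinder, r_cr = k_ins/h = 0.194/17.9 = 0.0108 m = 1.08 cm

r_cr = 1.08 cm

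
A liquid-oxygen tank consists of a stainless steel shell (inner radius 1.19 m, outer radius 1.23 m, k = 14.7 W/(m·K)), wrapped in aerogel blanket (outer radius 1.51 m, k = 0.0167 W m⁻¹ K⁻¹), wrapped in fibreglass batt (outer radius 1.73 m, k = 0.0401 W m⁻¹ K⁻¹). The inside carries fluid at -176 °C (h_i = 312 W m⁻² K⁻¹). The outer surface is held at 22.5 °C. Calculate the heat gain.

Resistance network (inner→outer):
  R_conv,in = 1/(4πr²h) = 1/(4π·1.19²·312) = 1.801×10^-4 K/W
  R_stainless steel = (1/1.19 − 1/1.23)/(4πk) = 0.02733/(4π·14.7) = 1.479×10^-4 K/W
  R_aerogel blanket = (1/1.23 − 1/1.51)/(4πk) = 0.1508/(4π·0.0167) = 0.7184 K/W
  R_fibreglass batt = (1/1.51 − 1/1.73)/(4πk) = 0.08422/(4π·0.0401) = 0.1671 K/W
ΣR = 1.801×10^-4 + 1.479×10^-4 + 0.7184 + 0.1671 = 0.8858 K/W
Q = ΔT/ΣR = (-176 °C − 22.5 °C)/0.8858 = -224 W
(Negative Q ⇒ heat flows inward; heat gain = 224 W.)

Q = 224 W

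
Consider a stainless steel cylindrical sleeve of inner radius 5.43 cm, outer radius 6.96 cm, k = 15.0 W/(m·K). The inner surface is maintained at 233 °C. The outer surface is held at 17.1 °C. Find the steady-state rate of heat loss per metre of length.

Q' = 82000 W/m

Q' = 2πk·ΔT/ln(r₂/r₁) = 2π × 15.0 × 215.9 / ln(0.0696/0.0543) = 82000 W/m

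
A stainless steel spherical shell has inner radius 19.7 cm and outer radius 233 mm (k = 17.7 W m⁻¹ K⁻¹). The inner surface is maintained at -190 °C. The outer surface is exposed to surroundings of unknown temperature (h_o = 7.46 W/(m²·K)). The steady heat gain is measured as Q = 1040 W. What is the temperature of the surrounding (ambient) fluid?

Series resistances:
  R_stainless steel = (1/0.197 − 1/0.233)/(4πk) = 0.7843/(4π·17.7) = 0.003526 K/W
  R_conv,out = 1/(4πr²h) = 1/(4π·0.233²·7.46) = 0.1965 K/W
ΣR = 0.2000 K/W
ΔT = Q·ΣR = 1040 × 0.2000 = 208.0 K
Heat flows inward, so T_out = T_in + ΔT = -190 + 208.0 = 18.0 °C

T_out = 18.0 °C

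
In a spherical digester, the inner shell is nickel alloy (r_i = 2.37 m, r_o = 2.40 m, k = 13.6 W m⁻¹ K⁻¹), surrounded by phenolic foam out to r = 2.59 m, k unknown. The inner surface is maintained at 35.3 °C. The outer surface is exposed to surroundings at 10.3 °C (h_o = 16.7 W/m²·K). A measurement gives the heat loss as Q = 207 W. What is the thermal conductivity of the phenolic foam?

k = 0.0203 W/m·K

ΣR = ΔT/Q = |35.3 − 10.3|/207 = 0.1208 K/W
Known resistances:
  R_nickel alloy = (1/2.37 − 1/2.40)/(4πk) = 0.005274/(4π·13.6) = 3.086×10^-5 K/W
  R_conv,out = 1/(4πr²h) = 1/(4π·2.59²·16.7) = 7.104×10^-4 K/W
R_phenolic foam = ΣR − ΣR_known = 0.1208 − 7.413×10^-4 = 0.1201 K/W
(1/r₁−1/r₂)/(4πk) = 0.1201 ⇒ k = 0.03057/(4π·0.1201) = 0.0203 W/m·K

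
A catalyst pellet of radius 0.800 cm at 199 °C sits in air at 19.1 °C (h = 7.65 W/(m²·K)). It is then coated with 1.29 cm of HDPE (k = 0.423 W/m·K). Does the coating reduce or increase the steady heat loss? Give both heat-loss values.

increases: 1.11 → 4.69 W

Critical radius for a sphere: r_cr = 2k/h = 0.111 m = 11.1 cm.
Outer radius after coating: r₂ = 0.00800 + 0.0129 = 0.02090 m.
Since r₁ < r_cr and r₂ ≤ r_cr, the coating moves toward the maximum at r_cr — heat loss rises.
Bare: R = 1/(4πr₁²h) = 162.5 K/W; Q = 179.9/162.5 = 1.11 W.
Coated: R = R_cond + R_conv = 38.33 K/W; Q = 179.9/38.33 = 4.69 W.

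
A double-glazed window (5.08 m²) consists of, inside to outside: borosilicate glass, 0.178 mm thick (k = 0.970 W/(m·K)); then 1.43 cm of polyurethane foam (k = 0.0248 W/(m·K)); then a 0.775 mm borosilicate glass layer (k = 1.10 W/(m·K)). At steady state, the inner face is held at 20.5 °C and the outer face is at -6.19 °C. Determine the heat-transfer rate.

Treat each layer as a resistance in series:
  R_borosilicate glass = L/(kA) = 1.78×10^-4/(0.970·5.08) = 3.612×10^-5 K/W
  R_polyurethane foam = L/(kA) = 0.0143/(0.0248·5.08) = 0.1135 K/W
  R_borosilicate glass = L/(kA) = 7.75×10^-4/(1.10·5.08) = 1.387×10^-4 K/W
ΣR = 3.612×10^-5 + 0.1135 + 1.387×10^-4 = 0.1137 K/W
Q = ΔT/ΣR = (20.5 °C − -6.19 °C)/0.1137 = 235 W

Q = 235 W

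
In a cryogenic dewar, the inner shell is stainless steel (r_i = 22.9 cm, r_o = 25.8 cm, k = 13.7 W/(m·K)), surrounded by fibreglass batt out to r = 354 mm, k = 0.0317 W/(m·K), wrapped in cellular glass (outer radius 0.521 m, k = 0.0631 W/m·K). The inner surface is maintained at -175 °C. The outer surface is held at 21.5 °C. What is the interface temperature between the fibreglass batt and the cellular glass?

T = -37.8 °C

Series thermal resistances, inner to outer:
  R_stainless steel = (1/0.229 − 1/0.258)/(4πk) = 0.4908/(4π·13.7) = 0.002851 K/W
  R_fibreglass batt = (1/0.258 − 1/0.354)/(4πk) = 1.051/(4π·0.0317) = 2.639 K/W
  R_cellular glass = (1/0.354 − 1/0.521)/(4πk) = 0.9055/(4π·0.0631) = 1.142 K/W
ΣR = 0.002851 + 2.639 + 1.142 = 3.784 K/W
Q = ΔT/ΣR = (-175 °C − 21.5 °C)/3.784 = -51.93 W
From the inner boundary to the fibreglass batt/cellular glass interface, ΣR_partial = 2.642 K/W.
T_interface = T_in − Q·ΣR_partial = -175 °C − (-51.93)(2.642) = -37.8 °C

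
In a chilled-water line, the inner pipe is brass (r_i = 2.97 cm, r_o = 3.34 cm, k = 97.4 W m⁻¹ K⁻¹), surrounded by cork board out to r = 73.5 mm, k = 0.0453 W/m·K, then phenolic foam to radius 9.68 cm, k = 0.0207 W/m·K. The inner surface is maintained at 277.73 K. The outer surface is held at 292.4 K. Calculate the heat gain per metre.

Resistance network (inner→outer):
  R'_brass = ln(0.0334/0.0297)/(2πk) = 0.1174/(2π·97.4) = 1.919×10^-4 m·K/W
  R'_cork board = ln(0.0735/0.0334)/(2πk) = 0.7887/(2π·0.0453) = 2.771 m·K/W
  R'_phenolic foam = ln(0.0968/0.0735)/(2πk) = 0.2754/(2π·0.0207) = 2.117 m·K/W
ΣR = 1.919×10^-4 + 2.771 + 2.117 = 4.888 m·K/W
Q' = ΔT/ΣR = (277.73 K − 292.4 K)/4.888 = -3.00 W/m
(Negative Q' ⇒ heat flows inward; heat gain = 3.00 W/m.)

Q' = 3.00 W/m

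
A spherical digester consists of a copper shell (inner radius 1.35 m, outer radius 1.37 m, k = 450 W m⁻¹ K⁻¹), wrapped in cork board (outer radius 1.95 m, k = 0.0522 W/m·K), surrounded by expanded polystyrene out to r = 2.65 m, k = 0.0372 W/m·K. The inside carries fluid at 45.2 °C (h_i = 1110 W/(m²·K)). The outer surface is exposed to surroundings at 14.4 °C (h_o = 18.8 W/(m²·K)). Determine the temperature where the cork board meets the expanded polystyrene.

T = 28.8 °C

Series thermal resistances, inner to outer:
  R_conv,in = 1/(4πr²h) = 1/(4π·1.35²·1110) = 3.934×10^-5 K/W
  R_copper = (1/1.35 − 1/1.37)/(4πk) = 0.01081/(4π·450) = 1.912×10^-6 K/W
  R_cork board = (1/1.37 − 1/1.95)/(4πk) = 0.2171/(4π·0.0522) = 0.3310 K/W
  R_expanded polystyrene = (1/1.95 − 1/2.65)/(4πk) = 0.1355/(4π·0.0372) = 0.2898 K/W
  R_conv,out = 1/(4πr²h) = 1/(4π·2.65²·18.8) = 6.028×10^-4 K/W
ΣR = 3.934×10^-5 + 1.912×10^-6 + 0.3310 + 0.2898 + 6.028×10^-4 = 0.6214 K/W
Q = ΔT/ΣR = (45.2 °C − 14.4 °C)/0.6214 = 49.57 W
From the inner boundary to the cork board/expanded polystyrene interface, ΣR_partial = 0.3310 K/W.
T_interface = T_in − Q·ΣR_partial = 45.2 °C − (49.57)(0.3310) = 28.8 °C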